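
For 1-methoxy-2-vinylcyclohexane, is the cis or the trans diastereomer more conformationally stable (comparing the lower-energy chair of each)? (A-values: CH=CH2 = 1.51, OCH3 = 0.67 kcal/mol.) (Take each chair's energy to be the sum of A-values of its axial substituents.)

trans

At 1,2 positions (parity opposite): cis → (a,e or e,a); trans → (e,e or a,a).
Best chair for cis: E = 0.67 kcal/mol; best chair for trans: E = 0.00 kcal/mol.
The trans isomer is lower by 0.67 kcal/mol.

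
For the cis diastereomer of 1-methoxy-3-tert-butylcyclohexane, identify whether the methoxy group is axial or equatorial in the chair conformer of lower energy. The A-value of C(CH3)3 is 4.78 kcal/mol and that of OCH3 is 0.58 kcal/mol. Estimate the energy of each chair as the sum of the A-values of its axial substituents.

C1 and C3 have the same parity, so for the cis isomer the two substituents are e,e in one chair and a,a in the other.
Chair I (tert-butyl axial, methoxy axial): E = 5.36 kcal/mol.
Chair II (tert-butyl equatorial, methoxy equatorial): E = 0.00 kcal/mol.
Chair II is the more stable (lower-energy) conformer, and in that chair the methoxy group is equatorial.

equatorial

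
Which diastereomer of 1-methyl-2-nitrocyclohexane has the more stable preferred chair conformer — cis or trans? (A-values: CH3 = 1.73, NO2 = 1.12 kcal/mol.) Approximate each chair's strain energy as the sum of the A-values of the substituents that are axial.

trans

At 1,2 positions (parity opposite): cis → (a,e or e,a); trans → (e,e or a,a).
Best chair for cis: E = 1.12 kcal/mol; best chair for trans: E = 0.00 kcal/mol.
The trans isomer is lower by 1.12 kcal/mol.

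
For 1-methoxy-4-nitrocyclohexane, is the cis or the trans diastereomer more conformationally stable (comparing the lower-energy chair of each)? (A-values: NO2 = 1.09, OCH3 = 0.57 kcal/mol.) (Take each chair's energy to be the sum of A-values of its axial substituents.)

At 1,4 positions (parity opposite): cis → (a,e or e,a); trans → (e,e or a,a).
Best chair for cis: E = 0.57 kcal/mol; best chair for trans: E = 0.00 kcal/mol.
The trans isomer is lower by 0.57 kcal/mol.

trans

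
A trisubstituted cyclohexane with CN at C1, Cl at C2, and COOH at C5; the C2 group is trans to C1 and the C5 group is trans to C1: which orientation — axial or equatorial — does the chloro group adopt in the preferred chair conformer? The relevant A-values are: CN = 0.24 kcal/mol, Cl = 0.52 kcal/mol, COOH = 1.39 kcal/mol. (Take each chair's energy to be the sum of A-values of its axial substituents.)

axial

Chair I (cyano axial, chloro axial, carboxyl equatorial): E = 0.76 kcal/mol.
Chair II (cyano equatorial, chloro equatorial, carboxyl axial): E = 1.39 kcal/mol.
Chair I is the more stable (lower-energy) conformer, and in that chair the chloro group is axial.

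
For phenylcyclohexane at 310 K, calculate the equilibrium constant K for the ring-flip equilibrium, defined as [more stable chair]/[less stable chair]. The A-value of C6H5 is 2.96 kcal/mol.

K ≈ 122

One chair has the phenyl group axial (E = 2.96 kcal/mol) and the other has it equatorial (E = 0).
ΔG = 2.96 kcal/mol between the two chairs.
K = exp(ΔG/RT) with R = 1.987×10⁻³ kcal mol⁻¹ K⁻¹ and T = 310 K gives K ≈ 122.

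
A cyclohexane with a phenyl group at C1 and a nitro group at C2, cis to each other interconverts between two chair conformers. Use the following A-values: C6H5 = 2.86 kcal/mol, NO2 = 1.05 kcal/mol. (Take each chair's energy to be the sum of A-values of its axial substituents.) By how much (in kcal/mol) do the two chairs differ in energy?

1.81 kcal/mol

C1 and C2 have opposite parity, so for the cis isomer the two substituents are one axial and one equatorial in each chair.
Chair I (phenyl axial, nitro equatorial): E = 2.86 kcal/mol.
Chair II (phenyl equatorial, nitro axial): E = 1.05 kcal/mol.
ΔE = 2.86 − 1.05 = 1.81 kcal/mol; chair II is more stable.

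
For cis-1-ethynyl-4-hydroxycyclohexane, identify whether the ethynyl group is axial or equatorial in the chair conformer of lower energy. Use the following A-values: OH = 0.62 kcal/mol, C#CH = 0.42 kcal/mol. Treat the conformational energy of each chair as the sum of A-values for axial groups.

axial

C1 and C4 have opposite parity, so for the cis isomer the two substituents are one axial and one equatorial in each chair.
Chair I (hydroxyl axial, ethynyl equatorial): E = 0.62 kcal/mol.
Chair II (hydroxyl equatorial, ethynyl axial): E = 0.42 kcal/mol.
Chair II is the more stable (lower-energy) conformer, and in that chair the ethynyl group is axial.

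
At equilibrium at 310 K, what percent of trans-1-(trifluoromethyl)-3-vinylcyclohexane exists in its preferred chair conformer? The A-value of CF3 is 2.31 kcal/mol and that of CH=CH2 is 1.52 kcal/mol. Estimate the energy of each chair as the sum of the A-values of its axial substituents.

C1 and C3 have the same parity, so for the trans isomer the two substituents are one axial and one equatorial in each chair.
Chair I (trifluoromethyl axial, vinyl equatorial): E = 2.31 kcal/mol; chair II (trifluoromethyl equatorial, vinyl axial): E = 1.52 kcal/mol.
ΔG = 0.79 kcal/mol between the two chairs.
K = exp(ΔG/RT) with R = 1.987×10⁻³ kcal mol⁻¹ K⁻¹ and T = 310 K gives K ≈ 3.61.
Fraction in the lower-energy chair = K/(K+1) = 78.3%.

78.3%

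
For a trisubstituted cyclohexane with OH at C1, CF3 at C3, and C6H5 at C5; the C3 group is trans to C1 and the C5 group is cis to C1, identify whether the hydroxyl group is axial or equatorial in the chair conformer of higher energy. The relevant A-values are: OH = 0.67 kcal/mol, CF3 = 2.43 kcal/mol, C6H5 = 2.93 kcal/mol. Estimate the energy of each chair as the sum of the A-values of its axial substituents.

Chair I (hydroxyl axial, trifluoromethyl equatorial, phenyl axial): E = 3.60 kcal/mol.
Chair II (hydroxyl equatorial, trifluoromethyl axial, phenyl equatorial): E = 2.43 kcal/mol.
Chair I is the less stable (higher-energy) conformer, and in that chair the hydroxyl group is axial.

axial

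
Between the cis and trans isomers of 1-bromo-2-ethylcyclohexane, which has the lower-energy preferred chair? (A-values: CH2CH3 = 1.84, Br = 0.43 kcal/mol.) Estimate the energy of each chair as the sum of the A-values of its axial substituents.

trans

At 1,2 positions (parity opposite): cis → (a,e or e,a); trans → (e,e or a,a).
Best chair for cis: E = 0.43 kcal/mol; best chair for trans: E = 0.00 kcal/mol.
The trans isomer is lower by 0.43 kcal/mol.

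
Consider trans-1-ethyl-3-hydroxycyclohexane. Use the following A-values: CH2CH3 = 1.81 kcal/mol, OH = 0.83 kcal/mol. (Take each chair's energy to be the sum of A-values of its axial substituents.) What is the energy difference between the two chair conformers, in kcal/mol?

0.98 kcal/mol

C1 and C3 have the same parity, so for the trans isomer the two substituents are one axial and one equatorial in each chair.
Chair I (ethyl axial, hydroxyl equatorial): E = 1.81 kcal/mol.
Chair II (ethyl equatorial, hydroxyl axial): E = 0.83 kcal/mol.
ΔE = 1.81 − 0.83 = 0.98 kcal/mol; chair II is more stable.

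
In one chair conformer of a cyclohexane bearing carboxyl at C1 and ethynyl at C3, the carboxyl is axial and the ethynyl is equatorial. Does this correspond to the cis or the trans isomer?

trans

C1 and C3 have the same parity, so their axial bonds point in the same direction.
With same-parity carbons, two substituents on the same face are both axial or both equatorial; opposite faces give one of each.
Here the groups are axial/equatorial → opposite face → trans.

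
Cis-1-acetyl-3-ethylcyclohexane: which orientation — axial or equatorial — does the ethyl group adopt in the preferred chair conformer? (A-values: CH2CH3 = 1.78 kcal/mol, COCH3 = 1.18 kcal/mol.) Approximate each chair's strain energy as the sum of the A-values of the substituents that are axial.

C1 and C3 have the same parity, so for the cis isomer the two substituents are e,e in one chair and a,a in the other.
Chair I (ethyl axial, acetyl axial): E = 2.96 kcal/mol.
Chair II (ethyl equatorial, acetyl equatorial): E = 0.00 kcal/mol.
Chair II is the more stable (lower-energy) conformer, and in that chair the ethyl group is equatorial.

equatorial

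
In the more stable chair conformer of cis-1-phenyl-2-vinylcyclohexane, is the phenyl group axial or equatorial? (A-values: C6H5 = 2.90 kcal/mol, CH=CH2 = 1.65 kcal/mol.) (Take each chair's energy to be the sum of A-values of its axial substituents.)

C1 and C2 have opposite parity, so for the cis isomer the two substituents are one axial and one equatorial in each chair.
Chair I (phenyl axial, vinyl equatorial): E = 2.90 kcal/mol.
Chair II (phenyl equatorial, vinyl axial): E = 1.65 kcal/mol.
Chair II is the more stable (lower-energy) conformer, and in that chair the phenyl group is equatorial.

equatorial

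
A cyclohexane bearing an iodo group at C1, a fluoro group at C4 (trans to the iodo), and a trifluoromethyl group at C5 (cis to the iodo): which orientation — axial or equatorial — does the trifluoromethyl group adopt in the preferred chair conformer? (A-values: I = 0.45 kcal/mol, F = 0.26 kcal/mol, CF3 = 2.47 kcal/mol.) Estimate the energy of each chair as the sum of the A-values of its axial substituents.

Chair I (iodo axial, fluoro axial, trifluoromethyl axial): E = 3.18 kcal/mol.
Chair II (iodo equatorial, fluoro equatorial, trifluoromethyl equatorial): E = 0.00 kcal/mol.
Chair II is the more stable (lower-energy) conformer, and in that chair the trifluoromethyl group is equatorial.

equatorial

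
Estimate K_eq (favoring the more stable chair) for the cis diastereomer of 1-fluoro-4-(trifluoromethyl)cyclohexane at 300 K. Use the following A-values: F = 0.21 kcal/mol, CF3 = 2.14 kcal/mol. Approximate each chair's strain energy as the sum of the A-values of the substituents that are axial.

C1 and C4 have opposite parity, so for the cis isomer the two substituents are one axial and one equatorial in each chair.
Chair I (fluoro axial, trifluoromethyl equatorial): E = 0.21 kcal/mol; chair II (fluoro equatorial, trifluoromethyl axial): E = 2.14 kcal/mol.
ΔG = 1.93 kcal/mol between the two chairs.
K = exp(ΔG/RT) with R = 1.987×10⁻³ kcal mol⁻¹ K⁻¹ and T = 300 K gives K ≈ 25.5.

K ≈ 25.5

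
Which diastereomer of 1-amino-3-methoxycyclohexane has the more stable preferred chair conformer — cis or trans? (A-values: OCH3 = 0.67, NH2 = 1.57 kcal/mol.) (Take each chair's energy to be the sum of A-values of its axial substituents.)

At 1,3 positions (parity same): cis → (e,e or a,a); trans → (a,e or e,a).
Best chair for cis: E = 0.00 kcal/mol; best chair for trans: E = 0.67 kcal/mol.
The cis isomer is lower by 0.67 kcal/mol.

cis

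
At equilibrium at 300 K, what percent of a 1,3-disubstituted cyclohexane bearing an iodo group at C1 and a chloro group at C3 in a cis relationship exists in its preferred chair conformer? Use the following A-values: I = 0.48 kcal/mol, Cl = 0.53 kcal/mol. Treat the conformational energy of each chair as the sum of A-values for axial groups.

C1 and C3 have the same parity, so for the cis isomer the two substituents are e,e in one chair and a,a in the other.
Chair I (iodo axial, chloro axial): E = 1.01 kcal/mol; chair II (iodo equatorial, chloro equatorial): E = 0.00 kcal/mol.
ΔG = 1.01 kcal/mol between the two chairs.
K = exp(ΔG/RT) with R = 1.987×10⁻³ kcal mol⁻¹ K⁻¹ and T = 300 K gives K ≈ 5.44.
Fraction in the lower-energy chair = K/(K+1) = 84.5%.

84.5%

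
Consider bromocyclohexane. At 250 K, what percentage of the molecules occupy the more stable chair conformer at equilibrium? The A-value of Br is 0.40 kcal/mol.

One chair has the bromo group axial (E = 0.40 kcal/mol) and the other has it equatorial (E = 0).
ΔG = 0.40 kcal/mol between the two chairs.
K = exp(ΔG/RT) with R = 1.987×10⁻³ kcal mol⁻¹ K⁻¹ and T = 250 K gives K ≈ 2.24.
Fraction in the lower-energy chair = K/(K+1) = 69.1%.

69.1%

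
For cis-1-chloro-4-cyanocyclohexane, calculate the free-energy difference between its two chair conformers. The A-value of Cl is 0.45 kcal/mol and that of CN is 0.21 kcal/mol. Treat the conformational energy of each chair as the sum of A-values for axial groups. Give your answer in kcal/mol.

0.24 kcal/mol

C1 and C4 have opposite parity, so for the cis isomer the two substituents are one axial and one equatorial in each chair.
Chair I (chloro axial, cyano equatorial): E = 0.45 kcal/mol.
Chair II (chloro equatorial, cyano axial): E = 0.21 kcal/mol.
ΔE = 0.45 − 0.21 = 0.24 kcal/mol; chair II is more stable.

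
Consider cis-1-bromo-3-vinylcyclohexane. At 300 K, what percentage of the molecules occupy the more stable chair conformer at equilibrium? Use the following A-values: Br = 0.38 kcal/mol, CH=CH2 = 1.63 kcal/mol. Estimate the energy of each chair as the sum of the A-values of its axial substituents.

C1 and C3 have the same parity, so for the cis isomer the two substituents are e,e in one chair and a,a in the other.
Chair I (bromo axial, vinyl axial): E = 2.01 kcal/mol; chair II (bromo equatorial, vinyl equatorial): E = 0.00 kcal/mol.
ΔG = 2.01 kcal/mol between the two chairs.
K = exp(ΔG/RT) with R = 1.987×10⁻³ kcal mol⁻¹ K⁻¹ and T = 300 K gives K ≈ 29.1.
Fraction in the lower-energy chair = K/(K+1) = 96.7%.

96.7%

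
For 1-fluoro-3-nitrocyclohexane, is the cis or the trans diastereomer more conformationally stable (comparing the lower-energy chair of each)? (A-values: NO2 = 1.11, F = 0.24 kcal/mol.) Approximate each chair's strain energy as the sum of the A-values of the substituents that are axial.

cis

At 1,3 positions (parity same): cis → (e,e or a,a); trans → (a,e or e,a).
Best chair for cis: E = 0.00 kcal/mol; best chair for trans: E = 0.24 kcal/mol.
The cis isomer is lower by 0.24 kcal/mol.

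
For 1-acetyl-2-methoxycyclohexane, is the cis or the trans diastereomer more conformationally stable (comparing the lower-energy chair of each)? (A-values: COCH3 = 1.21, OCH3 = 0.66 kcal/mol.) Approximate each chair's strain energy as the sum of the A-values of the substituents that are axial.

At 1,2 positions (parity opposite): cis → (a,e or e,a); trans → (e,e or a,a).
Best chair for cis: E = 0.66 kcal/mol; best chair for trans: E = 0.00 kcal/mol.
The trans isomer is lower by 0.66 kcal/mol.

trans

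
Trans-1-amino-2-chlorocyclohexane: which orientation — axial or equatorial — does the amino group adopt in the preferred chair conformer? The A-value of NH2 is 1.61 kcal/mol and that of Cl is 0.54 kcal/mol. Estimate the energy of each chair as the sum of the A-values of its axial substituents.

equatorial

C1 and C2 have opposite parity, so for the trans isomer the two substituents are e,e in one chair and a,a in the other.
Chair I (amino axial, chloro axial): E = 2.15 kcal/mol.
Chair II (amino equatorial, chloro equatorial): E = 0.00 kcal/mol.
Chair II is the more stable (lower-energy) conformer, and in that chair the amino group is equatorial.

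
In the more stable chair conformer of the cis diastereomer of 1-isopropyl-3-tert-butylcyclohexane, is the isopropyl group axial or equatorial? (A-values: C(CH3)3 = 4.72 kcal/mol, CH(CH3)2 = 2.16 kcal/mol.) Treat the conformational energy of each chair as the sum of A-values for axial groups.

C1 and C3 have the same parity, so for the cis isomer the two substituents are e,e in one chair and a,a in the other.
Chair I (tert-butyl axial, isopropyl axial): E = 6.88 kcal/mol.
Chair II (tert-butyl equatorial, isopropyl equatorial): E = 0.00 kcal/mol.
Chair II is the more stable (lower-energy) conformer, and in that chair the isopropyl group is equatorial.

equatorial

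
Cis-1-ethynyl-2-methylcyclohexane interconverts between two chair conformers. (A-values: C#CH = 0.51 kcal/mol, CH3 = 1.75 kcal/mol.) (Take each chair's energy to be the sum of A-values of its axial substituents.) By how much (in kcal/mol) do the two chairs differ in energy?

1.24 kcal/mol

C1 and C2 have opposite parity, so for the cis isomer the two substituents are one axial and one equatorial in each chair.
Chair I (ethynyl axial, methyl equatorial): E = 0.51 kcal/mol.
Chair II (ethynyl equatorial, methyl axial): E = 1.75 kcal/mol.
ΔE = 1.75 − 0.51 = 1.24 kcal/mol; chair I is more stable.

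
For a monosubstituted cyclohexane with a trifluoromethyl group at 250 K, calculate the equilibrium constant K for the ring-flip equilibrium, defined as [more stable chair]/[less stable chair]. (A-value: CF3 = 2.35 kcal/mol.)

K ≈ 113

One chair has the trifluoromethyl group axial (E = 2.35 kcal/mol) and the other has it equatorial (E = 0).
ΔG = 2.35 kcal/mol between the two chairs.
K = exp(ΔG/RT) with R = 1.987×10⁻³ kcal mol⁻¹ K⁻¹ and T = 250 K gives K ≈ 113.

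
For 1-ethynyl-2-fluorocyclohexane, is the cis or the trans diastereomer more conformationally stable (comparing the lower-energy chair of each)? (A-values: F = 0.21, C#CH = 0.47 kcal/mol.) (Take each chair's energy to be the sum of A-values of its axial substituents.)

At 1,2 positions (parity opposite): cis → (a,e or e,a); trans → (e,e or a,a).
Best chair for cis: E = 0.21 kcal/mol; best chair for trans: E = 0.00 kcal/mol.
The trans isomer is lower by 0.21 kcal/mol.

trans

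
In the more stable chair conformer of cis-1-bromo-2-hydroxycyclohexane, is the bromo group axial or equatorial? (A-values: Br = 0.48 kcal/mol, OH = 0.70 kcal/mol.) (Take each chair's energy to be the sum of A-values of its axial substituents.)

axial

C1 and C2 have opposite parity, so for the cis isomer the two substituents are one axial and one equatorial in each chair.
Chair I (bromo axial, hydroxyl equatorial): E = 0.48 kcal/mol.
Chair II (bromo equatorial, hydroxyl axial): E = 0.70 kcal/mol.
Chair I is the more stable (lower-energy) conformer, and in that chair the bromo group is axial.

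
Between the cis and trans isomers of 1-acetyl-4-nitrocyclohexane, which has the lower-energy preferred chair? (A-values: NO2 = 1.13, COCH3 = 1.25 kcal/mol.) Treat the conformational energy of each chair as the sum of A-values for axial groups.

trans

At 1,4 positions (parity opposite): cis → (a,e or e,a); trans → (e,e or a,a).
Best chair for cis: E = 1.13 kcal/mol; best chair for trans: E = 0.00 kcal/mol.
The trans isomer is lower by 1.13 kcal/mol.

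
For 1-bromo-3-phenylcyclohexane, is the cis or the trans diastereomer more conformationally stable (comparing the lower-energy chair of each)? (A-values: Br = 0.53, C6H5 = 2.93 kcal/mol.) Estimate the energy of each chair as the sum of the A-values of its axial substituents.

cis

At 1,3 positions (parity same): cis → (e,e or a,a); trans → (a,e or e,a).
Best chair for cis: E = 0.00 kcal/mol; best chair for trans: E = 0.53 kcal/mol.
The cis isomer is lower by 0.53 kcal/mol.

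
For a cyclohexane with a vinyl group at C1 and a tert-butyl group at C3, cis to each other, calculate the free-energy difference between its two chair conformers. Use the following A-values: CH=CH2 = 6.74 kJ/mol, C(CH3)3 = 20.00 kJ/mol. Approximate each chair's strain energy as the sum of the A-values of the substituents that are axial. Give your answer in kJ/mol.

26.74 kJ/mol

C1 and C3 have the same parity, so for the cis isomer the two substituents are e,e in one chair and a,a in the other.
Chair I (vinyl axial, tert-butyl axial): E = 26.74 kJ/mol.
Chair II (vinyl equatorial, tert-butyl equatorial): E = 0.00 kJ/mol.
ΔE = 26.74 − 0.00 = 26.74 kJ/mol; chair II is more stable.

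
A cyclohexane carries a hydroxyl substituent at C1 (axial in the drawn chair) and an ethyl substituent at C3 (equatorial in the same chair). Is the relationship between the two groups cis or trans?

trans

C1 and C3 have the same parity, so their axial bonds point in the same direction.
With same-parity carbons, two substituents on the same face are both axial or both equatorial; opposite faces give one of each.
Here the groups are axial/equatorial → opposite face → trans.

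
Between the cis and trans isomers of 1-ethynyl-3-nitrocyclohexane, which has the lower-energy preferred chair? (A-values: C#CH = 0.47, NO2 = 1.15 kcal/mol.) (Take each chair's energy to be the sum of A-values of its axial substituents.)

At 1,3 positions (parity same): cis → (e,e or a,a); trans → (a,e or e,a).
Best chair for cis: E = 0.00 kcal/mol; best chair for trans: E = 0.47 kcal/mol.
The cis isomer is lower by 0.47 kcal/mol.

cis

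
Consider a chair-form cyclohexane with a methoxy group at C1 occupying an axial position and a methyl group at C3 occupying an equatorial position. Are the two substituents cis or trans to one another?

C1 and C3 have the same parity, so their axial bonds point in the same direction.
With same-parity carbons, two substituents on the same face are both axial or both equatorial; opposite faces give one of each.
Here the groups are axial/equatorial → opposite face → trans.

trans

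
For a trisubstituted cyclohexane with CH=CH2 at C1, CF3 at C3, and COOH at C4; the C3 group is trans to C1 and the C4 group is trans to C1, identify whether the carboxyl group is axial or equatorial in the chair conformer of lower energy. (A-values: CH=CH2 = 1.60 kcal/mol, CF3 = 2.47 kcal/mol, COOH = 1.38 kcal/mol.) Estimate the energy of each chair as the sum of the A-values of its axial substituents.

Chair I (vinyl axial, trifluoromethyl equatorial, carboxyl axial): E = 2.98 kcal/mol.
Chair II (vinyl equatorial, trifluoromethyl axial, carboxyl equatorial): E = 2.47 kcal/mol.
Chair II is the more stable (lower-energy) conformer, and in that chair the carboxyl group is equatorial.

equatorial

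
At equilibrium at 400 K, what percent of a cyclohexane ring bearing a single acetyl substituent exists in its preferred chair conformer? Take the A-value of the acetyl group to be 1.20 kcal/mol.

81.9%

One chair has the acetyl group axial (E = 1.20 kcal/mol) and the other has it equatorial (E = 0).
ΔG = 1.20 kcal/mol between the two chairs.
K = exp(ΔG/RT) with R = 1.987×10⁻³ kcal mol⁻¹ K⁻¹ and T = 400 K gives K ≈ 4.53.
Fraction in the lower-energy chair = K/(K+1) = 81.9%.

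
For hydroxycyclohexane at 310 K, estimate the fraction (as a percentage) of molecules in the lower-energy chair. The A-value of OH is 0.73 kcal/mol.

One chair has the hydroxyl group axial (E = 0.73 kcal/mol) and the other has it equatorial (E = 0).
ΔG = 0.73 kcal/mol between the two chairs.
K = exp(ΔG/RT) with R = 1.987×10⁻³ kcal mol⁻¹ K⁻¹ and T = 310 K gives K ≈ 3.27.
Fraction in the lower-energy chair = K/(K+1) = 76.6%.

76.6%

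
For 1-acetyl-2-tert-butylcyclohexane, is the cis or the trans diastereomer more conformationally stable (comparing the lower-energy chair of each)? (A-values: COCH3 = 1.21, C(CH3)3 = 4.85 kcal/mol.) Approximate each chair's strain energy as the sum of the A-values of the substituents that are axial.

trans

At 1,2 positions (parity opposite): cis → (a,e or e,a); trans → (e,e or a,a).
Best chair for cis: E = 1.21 kcal/mol; best chair for trans: E = 0.00 kcal/mol.
The trans isomer is lower by 1.21 kcal/mol.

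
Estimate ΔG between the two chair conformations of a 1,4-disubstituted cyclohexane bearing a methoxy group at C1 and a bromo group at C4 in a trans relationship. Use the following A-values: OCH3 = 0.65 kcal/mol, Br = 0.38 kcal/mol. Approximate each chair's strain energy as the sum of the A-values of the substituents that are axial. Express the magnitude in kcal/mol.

1.03 kcal/mol

C1 and C4 have opposite parity, so for the trans isomer the two substituents are e,e in one chair and a,a in the other.
Chair I (methoxy axial, bromo axial): E = 1.03 kcal/mol.
Chair II (methoxy equatorial, bromo equatorial): E = 0.00 kcal/mol.
ΔE = 1.03 − 0.00 = 1.03 kcal/mol; chair II is more stable.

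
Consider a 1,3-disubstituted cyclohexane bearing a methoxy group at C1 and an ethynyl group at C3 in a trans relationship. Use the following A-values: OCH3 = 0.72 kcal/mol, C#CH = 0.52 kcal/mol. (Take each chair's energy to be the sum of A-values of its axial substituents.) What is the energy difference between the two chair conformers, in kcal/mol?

0.20 kcal/mol

C1 and C3 have the same parity, so for the trans isomer the two substituents are one axial and one equatorial in each chair.
Chair I (methoxy axial, ethynyl equatorial): E = 0.72 kcal/mol.
Chair II (methoxy equatorial, ethynyl axial): E = 0.52 kcal/mol.
ΔE = 0.72 − 0.52 = 0.20 kcal/mol; chair II is more stable.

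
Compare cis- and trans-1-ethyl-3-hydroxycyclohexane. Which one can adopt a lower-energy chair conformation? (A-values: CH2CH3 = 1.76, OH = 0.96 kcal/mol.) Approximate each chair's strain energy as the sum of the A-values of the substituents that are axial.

cis

At 1,3 positions (parity same): cis → (e,e or a,a); trans → (a,e or e,a).
Best chair for cis: E = 0.00 kcal/mol; best chair for trans: E = 0.96 kcal/mol.
The cis isomer is lower by 0.96 kcal/mol.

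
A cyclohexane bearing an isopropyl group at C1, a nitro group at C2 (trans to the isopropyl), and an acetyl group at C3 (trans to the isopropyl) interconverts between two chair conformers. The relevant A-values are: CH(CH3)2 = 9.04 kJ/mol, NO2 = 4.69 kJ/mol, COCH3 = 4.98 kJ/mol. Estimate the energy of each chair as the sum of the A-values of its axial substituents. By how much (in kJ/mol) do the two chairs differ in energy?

8.75 kJ/mol

Chair I (isopropyl axial, nitro axial, acetyl equatorial): E = 13.73 kJ/mol.
Chair II (isopropyl equatorial, nitro equatorial, acetyl axial): E = 4.98 kJ/mol.
ΔE = 13.73 − 4.98 = 8.75 kJ/mol; chair II is more stable.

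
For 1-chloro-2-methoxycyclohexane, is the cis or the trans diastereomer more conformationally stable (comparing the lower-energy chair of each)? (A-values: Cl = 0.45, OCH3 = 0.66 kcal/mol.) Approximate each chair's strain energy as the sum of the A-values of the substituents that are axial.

trans

At 1,2 positions (parity opposite): cis → (a,e or e,a); trans → (e,e or a,a).
Best chair for cis: E = 0.45 kcal/mol; best chair for trans: E = 0.00 kcal/mol.
The trans isomer is lower by 0.45 kcal/mol.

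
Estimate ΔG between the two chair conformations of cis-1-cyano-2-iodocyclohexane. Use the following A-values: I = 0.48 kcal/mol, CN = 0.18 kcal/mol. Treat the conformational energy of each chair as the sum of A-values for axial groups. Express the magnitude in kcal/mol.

C1 and C2 have opposite parity, so for the cis isomer the two substituents are one axial and one equatorial in each chair.
Chair I (iodo axial, cyano equatorial): E = 0.48 kcal/mol.
Chair II (iodo equatorial, cyano axial): E = 0.18 kcal/mol.
ΔE = 0.48 − 0.18 = 0.30 kcal/mol; chair II is more stable.

0.30 kcal/mol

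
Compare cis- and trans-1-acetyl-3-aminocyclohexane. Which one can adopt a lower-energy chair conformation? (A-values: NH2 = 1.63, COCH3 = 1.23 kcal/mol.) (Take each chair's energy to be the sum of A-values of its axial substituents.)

cis

At 1,3 positions (parity same): cis → (e,e or a,a); trans → (a,e or e,a).
Best chair for cis: E = 0.00 kcal/mol; best chair for trans: E = 1.23 kcal/mol.
The cis isomer is lower by 1.23 kcal/mol.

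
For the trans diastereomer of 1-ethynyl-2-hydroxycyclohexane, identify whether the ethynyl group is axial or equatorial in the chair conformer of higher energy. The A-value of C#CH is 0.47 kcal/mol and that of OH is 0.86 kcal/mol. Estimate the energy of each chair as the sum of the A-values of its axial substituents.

axial

C1 and C2 have opposite parity, so for the trans isomer the two substituents are e,e in one chair and a,a in the other.
Chair I (ethynyl axial, hydroxyl axial): E = 1.33 kcal/mol.
Chair II (ethynyl equatorial, hydroxyl equatorial): E = 0.00 kcal/mol.
Chair I is the less stable (higher-energy) conformer, and in that chair the ethynyl group is axial.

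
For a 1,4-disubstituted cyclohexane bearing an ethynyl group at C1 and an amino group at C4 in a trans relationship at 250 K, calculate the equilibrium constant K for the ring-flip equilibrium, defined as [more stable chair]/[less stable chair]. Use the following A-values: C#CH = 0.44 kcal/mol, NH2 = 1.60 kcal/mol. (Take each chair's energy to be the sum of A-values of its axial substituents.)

C1 and C4 have opposite parity, so for the trans isomer the two substituents are e,e in one chair and a,a in the other.
Chair I (ethynyl axial, amino axial): E = 2.04 kcal/mol; chair II (ethynyl equatorial, amino equatorial): E = 0.00 kcal/mol.
ΔG = 2.04 kcal/mol between the two chairs.
K = exp(ΔG/RT) with R = 1.987×10⁻³ kcal mol⁻¹ K⁻¹ and T = 250 K gives K ≈ 60.7.

K ≈ 60.7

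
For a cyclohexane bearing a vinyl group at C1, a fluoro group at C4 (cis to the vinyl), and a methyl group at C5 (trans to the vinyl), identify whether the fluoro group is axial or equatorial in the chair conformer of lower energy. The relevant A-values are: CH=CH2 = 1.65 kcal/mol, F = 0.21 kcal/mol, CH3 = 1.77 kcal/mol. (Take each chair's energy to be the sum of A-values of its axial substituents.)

equatorial

Chair I (vinyl axial, fluoro equatorial, methyl equatorial): E = 1.65 kcal/mol.
Chair II (vinyl equatorial, fluoro axial, methyl axial): E = 1.98 kcal/mol.
Chair I is the more stable (lower-energy) conformer, and in that chair the fluoro group is equatorial.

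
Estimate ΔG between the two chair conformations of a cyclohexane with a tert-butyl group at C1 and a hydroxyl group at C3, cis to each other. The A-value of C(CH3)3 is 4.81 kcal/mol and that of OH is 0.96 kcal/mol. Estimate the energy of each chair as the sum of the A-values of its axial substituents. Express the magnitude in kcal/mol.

C1 and C3 have the same parity, so for the cis isomer the two substituents are e,e in one chair and a,a in the other.
Chair I (tert-butyl axial, hydroxyl axial): E = 5.77 kcal/mol.
Chair II (tert-butyl equatorial, hydroxyl equatorial): E = 0.00 kcal/mol.
ΔE = 5.77 − 0.00 = 5.77 kcal/mol; chair II is more stable.

5.77 kcal/mol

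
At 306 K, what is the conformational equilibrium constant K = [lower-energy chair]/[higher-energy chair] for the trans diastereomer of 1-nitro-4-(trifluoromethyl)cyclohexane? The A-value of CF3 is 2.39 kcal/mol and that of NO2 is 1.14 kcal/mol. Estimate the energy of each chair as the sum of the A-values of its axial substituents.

K ≈ 332

C1 and C4 have opposite parity, so for the trans isomer the two substituents are e,e in one chair and a,a in the other.
Chair I (trifluoromethyl axial, nitro axial): E = 3.53 kcal/mol; chair II (trifluoromethyl equatorial, nitro equatorial): E = 0.00 kcal/mol.
ΔG = 3.53 kcal/mol between the two chairs.
K = exp(ΔG/RT) with R = 1.987×10⁻³ kcal mol⁻¹ K⁻¹ and T = 306 K gives K ≈ 332.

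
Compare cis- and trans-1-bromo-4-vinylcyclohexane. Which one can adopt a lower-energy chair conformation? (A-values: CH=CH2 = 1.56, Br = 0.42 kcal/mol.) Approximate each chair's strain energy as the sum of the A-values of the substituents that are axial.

At 1,4 positions (parity opposite): cis → (a,e or e,a); trans → (e,e or a,a).
Best chair for cis: E = 0.42 kcal/mol; best chair for trans: E = 0.00 kcal/mol.
The trans isomer is lower by 0.42 kcal/mol.

trans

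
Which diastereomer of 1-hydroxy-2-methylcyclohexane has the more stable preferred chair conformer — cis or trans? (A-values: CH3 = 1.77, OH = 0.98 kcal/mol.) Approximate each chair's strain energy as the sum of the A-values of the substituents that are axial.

trans

At 1,2 positions (parity opposite): cis → (a,e or e,a); trans → (e,e or a,a).
Best chair for cis: E = 0.98 kcal/mol; best chair for trans: E = 0.00 kcal/mol.
The trans isomer is lower by 0.98 kcal/mol.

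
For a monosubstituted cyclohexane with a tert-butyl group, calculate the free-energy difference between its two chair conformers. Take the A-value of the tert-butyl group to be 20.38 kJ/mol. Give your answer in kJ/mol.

A monosubstituted cyclohexane has one chair with the tert-butyl group axial (E = A = 20.38 kJ/mol) and one with it equatorial (E = 0).
ΔE = 20.38 − 0 = 20.38 kJ/mol.

20.38 kJ/mol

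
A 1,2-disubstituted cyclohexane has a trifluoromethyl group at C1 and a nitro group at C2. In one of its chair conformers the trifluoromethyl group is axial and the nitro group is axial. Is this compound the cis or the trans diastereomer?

C1 and C2 have opposite parity, so their axial bonds point in opposite directions.
With opposite-parity carbons, two substituents on the same face are one axial and one equatorial; opposite faces give both axial or both equatorial.
Here the groups are axial/axial → opposite face → trans.

trans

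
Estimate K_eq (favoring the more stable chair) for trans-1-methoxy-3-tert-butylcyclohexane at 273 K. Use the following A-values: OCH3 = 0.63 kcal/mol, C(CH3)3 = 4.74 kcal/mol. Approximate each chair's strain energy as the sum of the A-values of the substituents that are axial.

C1 and C3 have the same parity, so for the trans isomer the two substituents are one axial and one equatorial in each chair.
Chair I (methoxy axial, tert-butyl equatorial): E = 0.63 kcal/mol; chair II (methoxy equatorial, tert-butyl axial): E = 4.74 kcal/mol.
ΔG = 4.11 kcal/mol between the two chairs.
K = exp(ΔG/RT) with R = 1.987×10⁻³ kcal mol⁻¹ K⁻¹ and T = 273 K gives K ≈ 1.95e+03.

K ≈ 1952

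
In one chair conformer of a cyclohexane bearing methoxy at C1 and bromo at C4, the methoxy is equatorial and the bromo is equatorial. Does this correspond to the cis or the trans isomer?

C1 and C4 have opposite parity, so their axial bonds point in opposite directions.
With opposite-parity carbons, two substituents on the same face are one axial and one equatorial; opposite faces give both axial or both equatorial.
Here the groups are equatorial/equatorial → opposite face → trans.

trans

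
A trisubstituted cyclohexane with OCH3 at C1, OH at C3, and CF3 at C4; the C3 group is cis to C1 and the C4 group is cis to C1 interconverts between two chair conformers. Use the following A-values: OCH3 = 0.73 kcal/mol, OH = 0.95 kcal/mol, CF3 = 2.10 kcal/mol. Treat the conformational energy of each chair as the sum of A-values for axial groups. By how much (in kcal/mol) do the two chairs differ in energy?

Chair I (methoxy axial, hydroxyl axial, trifluoromethyl equatorial): E = 1.68 kcal/mol.
Chair II (methoxy equatorial, hydroxyl equatorial, trifluoromethyl axial): E = 2.10 kcal/mol.
ΔE = 2.10 − 1.68 = 0.42 kcal/mol; chair I is more stable.

0.42 kcal/mol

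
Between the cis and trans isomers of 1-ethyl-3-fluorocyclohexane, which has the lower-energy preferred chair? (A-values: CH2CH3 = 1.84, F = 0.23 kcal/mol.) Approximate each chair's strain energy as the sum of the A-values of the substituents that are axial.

At 1,3 positions (parity same): cis → (e,e or a,a); trans → (a,e or e,a).
Best chair for cis: E = 0.00 kcal/mol; best chair for trans: E = 0.23 kcal/mol.
The cis isomer is lower by 0.23 kcal/mol.

cis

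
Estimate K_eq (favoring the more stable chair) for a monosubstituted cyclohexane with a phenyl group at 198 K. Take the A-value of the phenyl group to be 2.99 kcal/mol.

One chair has the phenyl group axial (E = 2.99 kcal/mol) and the other has it equatorial (E = 0).
ΔG = 2.99 kcal/mol between the two chairs.
K = exp(ΔG/RT) with R = 1.987×10⁻³ kcal mol⁻¹ K⁻¹ and T = 198 K gives K ≈ 2e+03.

K ≈ 1998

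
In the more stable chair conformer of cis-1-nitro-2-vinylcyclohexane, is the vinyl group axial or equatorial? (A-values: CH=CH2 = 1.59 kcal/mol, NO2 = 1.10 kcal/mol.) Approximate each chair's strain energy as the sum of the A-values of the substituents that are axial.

equatorial

C1 and C2 have opposite parity, so for the cis isomer the two substituents are one axial and one equatorial in each chair.
Chair I (vinyl axial, nitro equatorial): E = 1.59 kcal/mol.
Chair II (vinyl equatorial, nitro axial): E = 1.10 kcal/mol.
Chair II is the more stable (lower-energy) conformer, and in that chair the vinyl group is equatorial.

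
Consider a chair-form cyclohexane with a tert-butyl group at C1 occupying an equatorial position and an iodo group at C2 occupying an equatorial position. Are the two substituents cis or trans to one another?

C1 and C2 have opposite parity, so their axial bonds point in opposite directions.
With opposite-parity carbons, two substituents on the same face are one axial and one equatorial; opposite faces give both axial or both equatorial.
Here the groups are equatorial/equatorial → opposite face → trans.

trans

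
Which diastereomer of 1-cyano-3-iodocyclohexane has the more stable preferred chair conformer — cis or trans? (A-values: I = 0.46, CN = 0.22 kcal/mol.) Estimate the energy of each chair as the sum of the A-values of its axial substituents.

cis

At 1,3 positions (parity same): cis → (e,e or a,a); trans → (a,e or e,a).
Best chair for cis: E = 0.00 kcal/mol; best chair for trans: E = 0.22 kcal/mol.
The cis isomer is lower by 0.22 kcal/mol.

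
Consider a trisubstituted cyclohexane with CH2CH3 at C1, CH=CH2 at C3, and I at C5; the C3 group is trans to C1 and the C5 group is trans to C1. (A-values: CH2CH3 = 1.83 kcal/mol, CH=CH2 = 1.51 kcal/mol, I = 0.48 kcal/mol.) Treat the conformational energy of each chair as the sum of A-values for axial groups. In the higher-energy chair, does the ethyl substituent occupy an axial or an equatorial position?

Chair I (ethyl axial, vinyl equatorial, iodo equatorial): E = 1.83 kcal/mol.
Chair II (ethyl equatorial, vinyl axial, iodo axial): E = 1.99 kcal/mol.
Chair II is the less stable (higher-energy) conformer, and in that chair the ethyl group is equatorial.

equatorial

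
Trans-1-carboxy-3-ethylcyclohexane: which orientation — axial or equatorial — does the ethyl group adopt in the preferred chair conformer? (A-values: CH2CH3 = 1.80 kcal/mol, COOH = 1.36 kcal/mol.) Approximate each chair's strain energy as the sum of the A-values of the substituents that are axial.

C1 and C3 have the same parity, so for the trans isomer the two substituents are one axial and one equatorial in each chair.
Chair I (ethyl axial, carboxyl equatorial): E = 1.80 kcal/mol.
Chair II (ethyl equatorial, carboxyl axial): E = 1.36 kcal/mol.
Chair II is the more stable (lower-energy) conformer, and in that chair the ethyl group is equatorial.

equatorial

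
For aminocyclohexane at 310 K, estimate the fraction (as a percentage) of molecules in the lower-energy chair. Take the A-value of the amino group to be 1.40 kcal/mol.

90.7%

One chair has the amino group axial (E = 1.40 kcal/mol) and the other has it equatorial (E = 0).
ΔG = 1.40 kcal/mol between the two chairs.
K = exp(ΔG/RT) with R = 1.987×10⁻³ kcal mol⁻¹ K⁻¹ and T = 310 K gives K ≈ 9.71.
Fraction in the lower-energy chair = K/(K+1) = 90.7%.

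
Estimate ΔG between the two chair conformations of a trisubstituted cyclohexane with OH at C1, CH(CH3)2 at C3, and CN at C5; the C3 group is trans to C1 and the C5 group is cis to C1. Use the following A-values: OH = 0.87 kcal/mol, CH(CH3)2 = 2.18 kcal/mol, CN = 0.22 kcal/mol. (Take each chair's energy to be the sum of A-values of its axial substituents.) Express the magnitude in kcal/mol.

1.09 kcal/mol

Chair I (hydroxyl axial, isopropyl equatorial, cyano axial): E = 1.09 kcal/mol.
Chair II (hydroxyl equatorial, isopropyl axial, cyano equatorial): E = 2.18 kcal/mol.
ΔE = 2.18 − 1.09 = 1.09 kcal/mol; chair I is more stable.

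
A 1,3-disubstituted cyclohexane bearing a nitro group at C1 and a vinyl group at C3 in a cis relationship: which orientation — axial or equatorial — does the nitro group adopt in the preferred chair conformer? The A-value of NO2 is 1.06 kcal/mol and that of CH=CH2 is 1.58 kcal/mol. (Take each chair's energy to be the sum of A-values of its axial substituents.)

equatorial

C1 and C3 have the same parity, so for the cis isomer the two substituents are e,e in one chair and a,a in the other.
Chair I (nitro axial, vinyl axial): E = 2.64 kcal/mol.
Chair II (nitro equatorial, vinyl equatorial): E = 0.00 kcal/mol.
Chair II is the more stable (lower-energy) conformer, and in that chair the nitro group is equatorial.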